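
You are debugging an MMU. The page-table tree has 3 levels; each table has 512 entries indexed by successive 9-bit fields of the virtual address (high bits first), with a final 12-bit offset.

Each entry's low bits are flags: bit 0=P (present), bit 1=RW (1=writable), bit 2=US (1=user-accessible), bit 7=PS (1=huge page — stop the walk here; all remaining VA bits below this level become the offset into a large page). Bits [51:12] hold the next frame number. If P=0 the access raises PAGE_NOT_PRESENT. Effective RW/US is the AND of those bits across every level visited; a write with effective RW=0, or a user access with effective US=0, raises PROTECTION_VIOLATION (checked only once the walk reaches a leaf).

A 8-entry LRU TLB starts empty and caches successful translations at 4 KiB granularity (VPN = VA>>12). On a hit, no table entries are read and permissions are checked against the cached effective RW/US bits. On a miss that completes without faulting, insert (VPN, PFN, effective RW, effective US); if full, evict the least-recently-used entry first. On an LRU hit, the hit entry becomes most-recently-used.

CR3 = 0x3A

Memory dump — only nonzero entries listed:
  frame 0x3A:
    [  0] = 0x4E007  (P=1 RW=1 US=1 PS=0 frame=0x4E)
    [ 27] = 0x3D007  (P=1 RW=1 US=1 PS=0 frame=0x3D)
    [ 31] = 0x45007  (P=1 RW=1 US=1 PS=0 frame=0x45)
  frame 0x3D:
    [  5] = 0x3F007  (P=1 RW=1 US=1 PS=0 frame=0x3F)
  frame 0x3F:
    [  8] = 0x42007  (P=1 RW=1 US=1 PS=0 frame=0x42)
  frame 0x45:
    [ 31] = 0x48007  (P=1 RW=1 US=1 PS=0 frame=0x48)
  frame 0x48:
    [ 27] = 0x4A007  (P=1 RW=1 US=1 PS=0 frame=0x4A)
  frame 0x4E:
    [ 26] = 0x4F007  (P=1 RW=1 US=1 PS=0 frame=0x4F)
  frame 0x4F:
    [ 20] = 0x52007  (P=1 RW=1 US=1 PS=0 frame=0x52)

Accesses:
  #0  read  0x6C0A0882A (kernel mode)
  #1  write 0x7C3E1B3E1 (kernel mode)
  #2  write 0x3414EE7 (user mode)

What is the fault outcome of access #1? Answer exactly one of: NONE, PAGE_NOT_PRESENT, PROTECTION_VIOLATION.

Trace:
#0 VA=0x6C0A0882A (r,kernel):
  [0] read 0x3A idx=27: raw=0x3D007 flags P=1 W=1 U=1 S=0
  [1] read 0x3D idx=5: raw=0x3F007 flags P=1 W=1 U=1 S=0
  [2] read 0x3F idx=8: raw=0x42007 flags P=1 W=1 U=1 S=0
  ✓ 0x4282A  — 3 lookups
#1 VA=0x7C3E1B3E1 (w,kernel):
  [0] read 0x3A idx=31: raw=0x45007 flags P=1 W=1 U=1 S=0
  [1] read 0x45 idx=31: raw=0x48007 flags P=1 W=1 U=1 S=0
  [2] read 0x48 idx=27: raw=0x4A007 flags P=1 W=1 U=1 S=0
  ✓ 0x4A3E1  — 3 lookups
#2 VA=0x3414EE7 (w,user):
  [0] read 0x3A idx=0: raw=0x4E007 flags P=1 W=1 U=1 S=0
  [1] read 0x4E idx=26: raw=0x4F007 flags P=1 W=1 U=1 S=0
  [2] read 0x4F idx=20: raw=0x52007 flags P=1 W=1 U=1 S=0
  ✓ 0x52EE7  — 3 lookups

Access #1 fault: NONE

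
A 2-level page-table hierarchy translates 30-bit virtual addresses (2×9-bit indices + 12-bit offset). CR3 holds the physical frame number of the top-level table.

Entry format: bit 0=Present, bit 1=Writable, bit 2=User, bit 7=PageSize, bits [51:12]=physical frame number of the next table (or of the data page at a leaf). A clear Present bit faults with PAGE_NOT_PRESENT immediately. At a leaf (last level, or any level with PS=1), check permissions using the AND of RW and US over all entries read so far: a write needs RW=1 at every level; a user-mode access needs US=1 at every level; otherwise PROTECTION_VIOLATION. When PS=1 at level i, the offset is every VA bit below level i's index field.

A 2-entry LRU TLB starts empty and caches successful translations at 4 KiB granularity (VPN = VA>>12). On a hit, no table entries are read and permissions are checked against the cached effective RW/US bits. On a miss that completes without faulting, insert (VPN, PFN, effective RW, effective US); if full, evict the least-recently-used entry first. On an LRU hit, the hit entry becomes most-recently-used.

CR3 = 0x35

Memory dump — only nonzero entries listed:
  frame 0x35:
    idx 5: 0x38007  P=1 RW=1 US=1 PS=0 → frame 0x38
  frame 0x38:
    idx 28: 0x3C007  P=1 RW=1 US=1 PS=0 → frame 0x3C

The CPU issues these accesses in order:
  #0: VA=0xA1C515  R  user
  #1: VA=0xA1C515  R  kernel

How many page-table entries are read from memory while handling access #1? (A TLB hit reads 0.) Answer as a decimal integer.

Walk each access:
#0 VA=0xA1C515 (r,user):
  [0] read 0x35 idx=5: raw=0x38007 flags P=1 W=1 U=1 S=0
  [1] read 0x38 idx=28: raw=0x3C007 flags P=1 W=1 U=1 S=0
  → PA=0x3C515  (2 entries read)
#1 VA=0xA1C515 (r,kernel):
  TLB hit vpn=0xA1C → PA=0x3C515

Entries read for #1: 0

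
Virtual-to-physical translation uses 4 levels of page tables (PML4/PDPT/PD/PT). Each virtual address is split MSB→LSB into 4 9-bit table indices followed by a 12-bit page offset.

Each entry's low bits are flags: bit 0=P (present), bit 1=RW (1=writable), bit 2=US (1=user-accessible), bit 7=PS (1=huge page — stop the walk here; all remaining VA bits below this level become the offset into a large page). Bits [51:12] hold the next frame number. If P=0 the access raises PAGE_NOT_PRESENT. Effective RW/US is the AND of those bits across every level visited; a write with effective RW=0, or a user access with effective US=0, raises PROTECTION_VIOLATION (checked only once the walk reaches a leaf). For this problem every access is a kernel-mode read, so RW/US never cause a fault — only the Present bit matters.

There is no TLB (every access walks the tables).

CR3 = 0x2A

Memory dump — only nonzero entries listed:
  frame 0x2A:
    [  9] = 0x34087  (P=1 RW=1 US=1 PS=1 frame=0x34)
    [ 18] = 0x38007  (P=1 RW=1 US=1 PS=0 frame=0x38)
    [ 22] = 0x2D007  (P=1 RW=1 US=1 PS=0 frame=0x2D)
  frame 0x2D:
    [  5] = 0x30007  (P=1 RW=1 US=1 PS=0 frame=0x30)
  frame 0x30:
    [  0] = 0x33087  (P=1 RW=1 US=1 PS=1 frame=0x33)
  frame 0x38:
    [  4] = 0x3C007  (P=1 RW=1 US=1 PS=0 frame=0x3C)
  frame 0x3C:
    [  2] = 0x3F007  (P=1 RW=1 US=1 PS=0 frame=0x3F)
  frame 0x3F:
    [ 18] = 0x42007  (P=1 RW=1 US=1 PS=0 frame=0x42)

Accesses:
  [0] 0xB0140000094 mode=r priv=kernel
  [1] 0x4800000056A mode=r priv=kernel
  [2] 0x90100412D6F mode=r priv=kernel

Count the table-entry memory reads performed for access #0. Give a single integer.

Trace:
#0 VA=0xB0140000094 (r,kernel):
  L0: frame=0x2A idx=22 entry=0x2D007 [P=1 RW=1 US=1 PS=0]
  L1: frame=0x2D idx=5 entry=0x30007 [P=1 RW=1 US=1 PS=0]
  L2: frame=0x30 idx=0 entry=0x33087 [P=1 RW=1 US=1 PS=1]
  ✓ 0x33094 (huge @L2)  — 3 lookups
#1 VA=0x4800000056A (r,kernel):
  L0: frame=0x2A idx=9 entry=0x34087 [P=1 RW=1 US=1 PS=1]
  ✓ 0x3456A (huge @L0)  — 1 lookups
#2 VA=0x90100412D6F (r,kernel):
  L0: frame=0x2A idx=18 entry=0x38007 [P=1 RW=1 US=1 PS=0]
  L1: frame=0x38 idx=4 entry=0x3C007 [P=1 RW=1 US=1 PS=0]
  L2: frame=0x3C idx=2 entry=0x3F007 [P=1 RW=1 US=1 PS=0]
  L3: frame=0x3F idx=18 entry=0x42007 [P=1 RW=1 US=1 PS=0]
  ✓ 0x42D6F  — 4 lookups

Entries read for #0: 3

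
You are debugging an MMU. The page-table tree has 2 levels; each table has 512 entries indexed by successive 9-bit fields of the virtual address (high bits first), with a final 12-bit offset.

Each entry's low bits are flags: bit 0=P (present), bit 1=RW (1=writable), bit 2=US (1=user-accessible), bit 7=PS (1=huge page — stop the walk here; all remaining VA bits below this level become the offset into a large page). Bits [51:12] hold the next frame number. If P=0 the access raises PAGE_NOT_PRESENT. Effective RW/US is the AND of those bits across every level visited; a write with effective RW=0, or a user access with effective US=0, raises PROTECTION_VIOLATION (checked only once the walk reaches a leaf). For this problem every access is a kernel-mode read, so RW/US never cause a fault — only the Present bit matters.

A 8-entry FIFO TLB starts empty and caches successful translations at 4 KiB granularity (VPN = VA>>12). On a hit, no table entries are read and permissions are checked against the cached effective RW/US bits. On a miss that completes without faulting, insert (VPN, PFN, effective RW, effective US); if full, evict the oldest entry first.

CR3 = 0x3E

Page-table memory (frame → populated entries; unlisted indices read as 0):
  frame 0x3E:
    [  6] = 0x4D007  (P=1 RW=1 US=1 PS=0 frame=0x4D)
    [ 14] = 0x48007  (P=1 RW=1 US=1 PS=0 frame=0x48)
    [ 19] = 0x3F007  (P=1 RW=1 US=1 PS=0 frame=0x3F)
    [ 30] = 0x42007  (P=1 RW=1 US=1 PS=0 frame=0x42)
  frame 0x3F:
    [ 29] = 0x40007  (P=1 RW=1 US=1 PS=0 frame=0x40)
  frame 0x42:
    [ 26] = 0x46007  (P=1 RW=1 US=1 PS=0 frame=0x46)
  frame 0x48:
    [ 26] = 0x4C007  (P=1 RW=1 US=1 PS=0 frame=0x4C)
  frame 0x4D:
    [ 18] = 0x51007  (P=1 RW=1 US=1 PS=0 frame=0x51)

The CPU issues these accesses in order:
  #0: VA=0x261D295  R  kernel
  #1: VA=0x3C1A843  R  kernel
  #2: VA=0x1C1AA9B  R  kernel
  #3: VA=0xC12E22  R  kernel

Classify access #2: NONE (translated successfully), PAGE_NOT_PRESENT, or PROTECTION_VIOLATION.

Per-access translation:
#0 VA=0x261D295 (r,kernel):
  L0: frame=0x3E idx=19 entry=0x3F007 [P=1 RW=1 US=1 PS=0]
  L1: frame=0x3F idx=29 entry=0x40007 [P=1 RW=1 US=1 PS=0]
  ✓ 0x40295  — 2 lookups
#1 VA=0x3C1A843 (r,kernel):
  L0: frame=0x3E idx=30 entry=0x42007 [P=1 RW=1 US=1 PS=0]
  L1: frame=0x42 idx=26 entry=0x46007 [P=1 RW=1 US=1 PS=0]
  ✓ 0x46843  — 2 lookups
#2 VA=0x1C1AA9B (r,kernel):
  L0: frame=0x3E idx=14 entry=0x48007 [P=1 RW=1 US=1 PS=0]
  L1: frame=0x48 idx=26 entry=0x4C007 [P=1 RW=1 US=1 PS=0]
  ✓ 0x4CA9B  — 2 lookups
#3 VA=0xC12E22 (r,kernel):
  L0: frame=0x3E idx=6 entry=0x4D007 [P=1 RW=1 US=1 PS=0]
  L1: frame=0x4D idx=18 entry=0x51007 [P=1 RW=1 US=1 PS=0]
  ✓ 0x51E22  — 2 lookups

Access #2 fault: NONE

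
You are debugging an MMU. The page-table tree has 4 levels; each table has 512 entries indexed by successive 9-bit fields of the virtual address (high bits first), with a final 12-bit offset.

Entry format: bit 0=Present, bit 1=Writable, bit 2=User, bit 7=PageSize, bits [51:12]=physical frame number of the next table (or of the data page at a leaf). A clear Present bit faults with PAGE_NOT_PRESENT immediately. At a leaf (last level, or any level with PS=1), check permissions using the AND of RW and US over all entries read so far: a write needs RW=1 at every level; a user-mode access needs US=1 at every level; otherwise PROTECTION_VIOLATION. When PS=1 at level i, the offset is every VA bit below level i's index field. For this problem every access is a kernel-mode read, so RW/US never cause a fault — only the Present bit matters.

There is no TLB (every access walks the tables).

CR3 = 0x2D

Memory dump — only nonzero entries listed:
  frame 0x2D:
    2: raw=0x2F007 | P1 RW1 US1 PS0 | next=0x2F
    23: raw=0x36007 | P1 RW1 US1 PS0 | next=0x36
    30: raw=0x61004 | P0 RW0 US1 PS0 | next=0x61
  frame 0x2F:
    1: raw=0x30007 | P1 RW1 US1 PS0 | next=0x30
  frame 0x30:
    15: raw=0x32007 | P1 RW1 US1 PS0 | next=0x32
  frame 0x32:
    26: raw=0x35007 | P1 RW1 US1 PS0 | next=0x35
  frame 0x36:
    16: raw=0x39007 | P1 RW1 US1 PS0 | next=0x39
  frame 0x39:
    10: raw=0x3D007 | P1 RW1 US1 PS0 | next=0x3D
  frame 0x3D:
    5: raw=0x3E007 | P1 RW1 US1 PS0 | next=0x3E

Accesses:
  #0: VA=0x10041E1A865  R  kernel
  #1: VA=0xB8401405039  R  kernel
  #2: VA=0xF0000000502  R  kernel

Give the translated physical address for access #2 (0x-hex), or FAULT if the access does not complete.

Trace:
#0 VA=0x10041E1A865 (r,kernel):
  lvl0: tbl 0x2D, slot 2 ⇒ 0x2F007 (P1/RW1/US1/PS0)
  lvl1: tbl 0x2F, slot 1 ⇒ 0x30007 (P1/RW1/US1/PS0)
  lvl2: tbl 0x30, slot 15 ⇒ 0x32007 (P1/RW1/US1/PS0)
  lvl3: tbl 0x32, slot 26 ⇒ 0x35007 (P1/RW1/US1/PS0)
  → PA=0x35865  (4 entries read)
#1 VA=0xB8401405039 (r,kernel):
  lvl0: tbl 0x2D, slot 23 ⇒ 0x36007 (P1/RW1/US1/PS0)
  lvl1: tbl 0x36, slot 16 ⇒ 0x39007 (P1/RW1/US1/PS0)
  lvl2: tbl 0x39, slot 10 ⇒ 0x3D007 (P1/RW1/US1/PS0)
  lvl3: tbl 0x3D, slot 5 ⇒ 0x3E007 (P1/RW1/US1/PS0)
  → PA=0x3E039  (4 entries read)
#2 VA=0xF0000000502 (r,kernel):
  lvl0: tbl 0x2D, slot 30 ⇒ 0x61004 (P0/RW0/US1/PS0)
  → PAGE_NOT_PRESENT  (1 entries read)

Access #2 PA: FAULT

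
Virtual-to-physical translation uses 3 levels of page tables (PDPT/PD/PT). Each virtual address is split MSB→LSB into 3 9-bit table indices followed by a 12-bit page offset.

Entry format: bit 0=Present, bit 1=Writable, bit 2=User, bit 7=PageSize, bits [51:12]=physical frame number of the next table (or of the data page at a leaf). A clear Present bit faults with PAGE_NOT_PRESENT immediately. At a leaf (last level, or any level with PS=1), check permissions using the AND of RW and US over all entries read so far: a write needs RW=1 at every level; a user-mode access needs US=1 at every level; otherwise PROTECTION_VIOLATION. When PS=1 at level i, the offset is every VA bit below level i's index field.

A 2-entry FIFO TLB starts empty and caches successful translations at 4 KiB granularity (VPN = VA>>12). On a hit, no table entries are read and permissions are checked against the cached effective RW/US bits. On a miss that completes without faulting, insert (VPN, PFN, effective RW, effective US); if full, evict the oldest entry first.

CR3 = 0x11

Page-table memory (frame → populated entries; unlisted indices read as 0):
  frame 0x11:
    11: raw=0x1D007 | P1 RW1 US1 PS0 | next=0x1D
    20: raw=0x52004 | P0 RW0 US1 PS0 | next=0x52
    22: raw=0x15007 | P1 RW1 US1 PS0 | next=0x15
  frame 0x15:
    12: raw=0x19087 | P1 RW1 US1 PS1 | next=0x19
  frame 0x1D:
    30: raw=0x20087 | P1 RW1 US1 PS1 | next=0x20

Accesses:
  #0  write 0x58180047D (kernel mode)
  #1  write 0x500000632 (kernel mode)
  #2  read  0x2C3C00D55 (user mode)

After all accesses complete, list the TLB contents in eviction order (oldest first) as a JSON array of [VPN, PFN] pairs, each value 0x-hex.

Per-access translation:
#0 VA=0x58180047D (w,kernel):
  lvl0: tbl 0x11, slot 22 ⇒ 0x15007 (P1/RW1/US1/PS0)
  lvl1: tbl 0x15, slot 12 ⇒ 0x19087 (P1/RW1/US1/PS1)
  ⇒ phys 0x1947D (huge @L1)  [2 reads]
#1 VA=0x500000632 (w,kernel):
  lvl0: tbl 0x11, slot 20 ⇒ 0x52004 (P0/RW0/US1/PS0)
  ⇒ fault: PAGE_NOT_PRESENT  — 1 lookups
#2 VA=0x2C3C00D55 (r,user):
  lvl0: tbl 0x11, slot 11 ⇒ 0x1D007 (P1/RW1/US1/PS0)
  lvl1: tbl 0x1D, slot 30 ⇒ 0x20087 (P1/RW1/US1/PS1)
  ⇒ phys 0x20D55 (huge @L1)  [2 reads]

TLB: [["0x581800", "0x19"], ["0x2C3C00", "0x20"]]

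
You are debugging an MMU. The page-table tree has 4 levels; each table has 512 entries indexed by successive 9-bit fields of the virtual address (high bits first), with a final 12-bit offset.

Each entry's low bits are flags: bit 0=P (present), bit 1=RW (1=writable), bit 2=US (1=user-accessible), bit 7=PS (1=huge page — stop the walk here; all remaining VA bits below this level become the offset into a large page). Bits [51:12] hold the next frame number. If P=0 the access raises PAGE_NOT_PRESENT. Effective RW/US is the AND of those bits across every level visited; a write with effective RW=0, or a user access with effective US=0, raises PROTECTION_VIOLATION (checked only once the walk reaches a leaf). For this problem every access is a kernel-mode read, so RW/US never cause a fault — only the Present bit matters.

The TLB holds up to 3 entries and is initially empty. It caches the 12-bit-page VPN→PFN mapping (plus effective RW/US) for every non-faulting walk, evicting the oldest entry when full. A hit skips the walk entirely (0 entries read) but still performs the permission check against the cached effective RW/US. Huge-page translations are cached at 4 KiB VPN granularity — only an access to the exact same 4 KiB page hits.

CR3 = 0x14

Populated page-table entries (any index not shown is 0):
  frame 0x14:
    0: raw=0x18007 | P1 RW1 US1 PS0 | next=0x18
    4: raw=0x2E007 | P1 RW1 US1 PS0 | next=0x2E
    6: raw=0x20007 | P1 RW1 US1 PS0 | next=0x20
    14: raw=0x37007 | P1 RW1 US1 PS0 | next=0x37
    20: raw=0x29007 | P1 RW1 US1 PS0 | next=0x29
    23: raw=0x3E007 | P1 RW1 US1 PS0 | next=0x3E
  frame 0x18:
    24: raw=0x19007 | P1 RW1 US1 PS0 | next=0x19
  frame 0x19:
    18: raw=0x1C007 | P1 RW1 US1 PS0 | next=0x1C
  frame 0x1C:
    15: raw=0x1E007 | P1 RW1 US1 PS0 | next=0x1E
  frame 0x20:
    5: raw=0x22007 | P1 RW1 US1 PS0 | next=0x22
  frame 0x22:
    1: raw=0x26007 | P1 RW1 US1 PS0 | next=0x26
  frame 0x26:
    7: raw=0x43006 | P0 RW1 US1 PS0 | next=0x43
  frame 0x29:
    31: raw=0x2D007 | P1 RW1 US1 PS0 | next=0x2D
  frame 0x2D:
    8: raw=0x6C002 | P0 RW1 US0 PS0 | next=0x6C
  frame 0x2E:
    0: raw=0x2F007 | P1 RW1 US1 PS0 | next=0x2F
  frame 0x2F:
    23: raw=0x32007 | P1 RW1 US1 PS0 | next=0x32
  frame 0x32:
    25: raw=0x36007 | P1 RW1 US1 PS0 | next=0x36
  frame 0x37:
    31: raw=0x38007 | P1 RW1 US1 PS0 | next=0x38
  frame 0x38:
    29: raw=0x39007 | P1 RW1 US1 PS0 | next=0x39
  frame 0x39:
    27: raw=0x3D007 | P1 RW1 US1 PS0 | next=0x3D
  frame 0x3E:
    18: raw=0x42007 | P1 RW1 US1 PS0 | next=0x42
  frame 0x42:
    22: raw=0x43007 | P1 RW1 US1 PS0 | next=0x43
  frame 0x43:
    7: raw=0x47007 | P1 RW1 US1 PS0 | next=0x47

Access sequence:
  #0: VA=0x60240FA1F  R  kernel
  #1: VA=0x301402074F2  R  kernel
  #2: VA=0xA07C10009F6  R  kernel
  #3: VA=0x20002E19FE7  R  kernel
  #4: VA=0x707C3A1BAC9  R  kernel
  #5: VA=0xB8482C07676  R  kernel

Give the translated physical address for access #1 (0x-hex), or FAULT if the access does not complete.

Walk each access:
#0 VA=0x60240FA1F (r,kernel):
  L0: frame=0x14 idx=0 entry=0x18007 [P=1 RW=1 US=1 PS=0]
  L1: frame=0x18 idx=24 entry=0x19007 [P=1 RW=1 US=1 PS=0]
  L2: frame=0x19 idx=18 entry=0x1C007 [P=1 RW=1 US=1 PS=0]
  L3: frame=0x1C idx=15 entry=0x1E007 [P=1 RW=1 US=1 PS=0]
  → PA=0x1EA1F  (4 entries read)
#1 VA=0x301402074F2 (r,kernel):
  L0: frame=0x14 idx=6 entry=0x20007 [P=1 RW=1 US=1 PS=0]
  L1: frame=0x20 idx=5 entry=0x22007 [P=1 RW=1 US=1 PS=0]
  L2: frame=0x22 idx=1 entry=0x26007 [P=1 RW=1 US=1 PS=0]
  L3: frame=0x26 idx=7 entry=0x43006 [P=0 RW=1 US=1 PS=0]
  → PAGE_NOT_PRESENT  (4 entries read)
#2 VA=0xA07C10009F6 (r,kernel):
  L0: frame=0x14 idx=20 entry=0x29007 [P=1 RW=1 US=1 PS=0]
  L1: frame=0x29 idx=31 entry=0x2D007 [P=1 RW=1 US=1 PS=0]
  L2: frame=0x2D idx=8 entry=0x6C002 [P=0 RW=1 US=0 PS=0]
  → PAGE_NOT_PRESENT  (3 entries read)
#3 VA=0x20002E19FE7 (r,kernel):
  L0: frame=0x14 idx=4 entry=0x2E007 [P=1 RW=1 US=1 PS=0]
  L1: frame=0x2E idx=0 entry=0x2F007 [P=1 RW=1 US=1 PS=0]
  L2: frame=0x2F idx=23 entry=0x32007 [P=1 RW=1 US=1 PS=0]
  L3: frame=0x32 idx=25 entry=0x36007 [P=1 RW=1 US=1 PS=0]
  → PA=0x36FE7  (4 entries read)
#4 VA=0x707C3A1BAC9 (r,kernel):
  L0: frame=0x14 idx=14 entry=0x37007 [P=1 RW=1 US=1 PS=0]
  L1: frame=0x37 idx=31 entry=0x38007 [P=1 RW=1 US=1 PS=0]
  L2: frame=0x38 idx=29 entry=0x39007 [P=1 RW=1 US=1 PS=0]
  L3: frame=0x39 idx=27 entry=0x3D007 [P=1 RW=1 US=1 PS=0]
  → PA=0x3DAC9  (4 entries read)
#5 VA=0xB8482C07676 (r,kernel):
  L0: frame=0x14 idx=23 entry=0x3E007 [P=1 RW=1 US=1 PS=0]
  L1: frame=0x3E idx=18 entry=0x42007 [P=1 RW=1 US=1 PS=0]
  L2: frame=0x42 idx=22 entry=0x43007 [P=1 RW=1 US=1 PS=0]
  L3: frame=0x43 idx=7 entry=0x47007 [P=1 RW=1 US=1 PS=0]
  → PA=0x47676  (4 entries read)

Access #1 PA: FAULT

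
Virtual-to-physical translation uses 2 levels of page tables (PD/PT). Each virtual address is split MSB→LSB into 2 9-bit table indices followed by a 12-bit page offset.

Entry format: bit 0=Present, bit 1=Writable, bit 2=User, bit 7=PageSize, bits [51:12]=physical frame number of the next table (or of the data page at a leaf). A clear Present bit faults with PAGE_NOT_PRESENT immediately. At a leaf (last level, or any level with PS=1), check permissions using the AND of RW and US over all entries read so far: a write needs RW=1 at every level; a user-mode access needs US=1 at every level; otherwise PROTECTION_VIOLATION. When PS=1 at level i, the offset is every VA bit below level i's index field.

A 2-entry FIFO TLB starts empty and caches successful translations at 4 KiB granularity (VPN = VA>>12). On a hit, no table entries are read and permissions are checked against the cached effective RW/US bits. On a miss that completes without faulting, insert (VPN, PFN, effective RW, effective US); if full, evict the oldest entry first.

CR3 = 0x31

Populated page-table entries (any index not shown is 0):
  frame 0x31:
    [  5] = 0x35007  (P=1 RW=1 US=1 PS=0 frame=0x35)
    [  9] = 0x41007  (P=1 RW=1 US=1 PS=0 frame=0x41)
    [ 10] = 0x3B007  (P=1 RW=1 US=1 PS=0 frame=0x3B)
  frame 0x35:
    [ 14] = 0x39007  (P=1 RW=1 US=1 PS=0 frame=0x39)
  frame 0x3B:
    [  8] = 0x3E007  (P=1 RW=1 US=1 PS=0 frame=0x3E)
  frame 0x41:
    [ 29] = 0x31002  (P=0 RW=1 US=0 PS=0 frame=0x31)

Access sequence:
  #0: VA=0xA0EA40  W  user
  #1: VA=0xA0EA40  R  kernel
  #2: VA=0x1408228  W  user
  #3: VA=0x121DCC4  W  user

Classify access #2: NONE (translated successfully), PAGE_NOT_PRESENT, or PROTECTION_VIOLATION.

Per-access translation:
#0 VA=0xA0EA40 (w,user):
  L0: frame=0x31 idx=5 entry=0x35007 [P=1 RW=1 US=1 PS=0]
  L1: frame=0x35 idx=14 entry=0x39007 [P=1 RW=1 US=1 PS=0]
  → PA=0x39A40  (2 entries read)
#1 VA=0xA0EA40 (r,kernel):
  TLB hit vpn=0xA0E → PA=0x39A40
#2 VA=0x1408228 (w,user):
  L0: frame=0x31 idx=10 entry=0x3B007 [P=1 RW=1 US=1 PS=0]
  L1: frame=0x3B idx=8 entry=0x3E007 [P=1 RW=1 US=1 PS=0]
  → PA=0x3E228  (2 entries read)
#3 VA=0x121DCC4 (w,user):
  L0: frame=0x31 idx=9 entry=0x41007 [P=1 RW=1 US=1 PS=0]
  L1: frame=0x41 idx=29 entry=0x31002 [P=0 RW=1 US=0 PS=0]
  → PAGE_NOT_PRESENT  (2 entries read)

Access #2 fault: NONE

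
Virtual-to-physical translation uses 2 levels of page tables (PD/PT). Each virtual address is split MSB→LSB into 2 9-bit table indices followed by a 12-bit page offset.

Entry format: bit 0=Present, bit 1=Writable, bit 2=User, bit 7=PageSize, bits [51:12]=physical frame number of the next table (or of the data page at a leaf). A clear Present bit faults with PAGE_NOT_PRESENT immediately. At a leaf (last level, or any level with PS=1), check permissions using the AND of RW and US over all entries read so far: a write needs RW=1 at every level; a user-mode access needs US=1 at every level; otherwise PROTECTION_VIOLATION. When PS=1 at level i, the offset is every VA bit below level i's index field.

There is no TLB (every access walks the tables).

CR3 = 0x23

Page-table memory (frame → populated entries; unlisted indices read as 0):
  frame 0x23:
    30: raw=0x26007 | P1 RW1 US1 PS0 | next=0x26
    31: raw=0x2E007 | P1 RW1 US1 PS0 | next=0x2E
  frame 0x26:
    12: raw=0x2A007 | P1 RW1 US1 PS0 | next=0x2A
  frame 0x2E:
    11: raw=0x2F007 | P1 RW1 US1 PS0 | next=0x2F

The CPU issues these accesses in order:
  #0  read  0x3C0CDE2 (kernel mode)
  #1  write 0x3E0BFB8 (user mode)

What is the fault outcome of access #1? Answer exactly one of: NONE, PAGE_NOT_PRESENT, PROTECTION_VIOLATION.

Walk each access:
#0 VA=0x3C0CDE2 (r,kernel):
  L0: frame=0x23 idx=30 entry=0x26007 [P=1 RW=1 US=1 PS=0]
  L1: frame=0x26 idx=12 entry=0x2A007 [P=1 RW=1 US=1 PS=0]
  → PA=0x2ADE2  (2 entries read)
#1 VA=0x3E0BFB8 (w,user):
  L0: frame=0x23 idx=31 entry=0x2E007 [P=1 RW=1 US=1 PS=0]
  L1: frame=0x2E idx=11 entry=0x2F007 [P=1 RW=1 US=1 PS=0]
  → PA=0x2FFB8  (2 entries read)

Access #1 fault: NONE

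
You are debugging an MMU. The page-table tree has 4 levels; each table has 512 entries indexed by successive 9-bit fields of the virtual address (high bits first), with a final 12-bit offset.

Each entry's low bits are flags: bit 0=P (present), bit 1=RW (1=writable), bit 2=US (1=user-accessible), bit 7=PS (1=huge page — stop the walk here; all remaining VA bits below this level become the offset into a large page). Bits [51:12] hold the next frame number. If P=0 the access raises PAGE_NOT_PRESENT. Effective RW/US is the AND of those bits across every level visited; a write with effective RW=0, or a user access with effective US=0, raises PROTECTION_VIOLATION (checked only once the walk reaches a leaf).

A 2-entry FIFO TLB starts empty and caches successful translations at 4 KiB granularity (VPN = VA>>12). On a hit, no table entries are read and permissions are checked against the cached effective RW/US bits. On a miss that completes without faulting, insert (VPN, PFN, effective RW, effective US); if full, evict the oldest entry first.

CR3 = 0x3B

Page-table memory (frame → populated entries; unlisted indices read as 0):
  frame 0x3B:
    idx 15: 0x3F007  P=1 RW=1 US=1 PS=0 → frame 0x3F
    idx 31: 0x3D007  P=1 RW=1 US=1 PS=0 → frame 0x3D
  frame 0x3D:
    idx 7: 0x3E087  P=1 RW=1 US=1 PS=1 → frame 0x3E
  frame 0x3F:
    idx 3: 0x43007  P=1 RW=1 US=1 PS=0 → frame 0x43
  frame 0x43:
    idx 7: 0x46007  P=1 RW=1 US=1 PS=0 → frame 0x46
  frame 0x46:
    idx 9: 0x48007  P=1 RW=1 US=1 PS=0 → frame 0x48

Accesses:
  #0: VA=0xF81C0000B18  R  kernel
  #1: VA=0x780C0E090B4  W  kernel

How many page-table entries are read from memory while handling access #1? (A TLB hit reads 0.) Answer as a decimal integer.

Trace:
#0 VA=0xF81C0000B18 (r,kernel):
  L0 @0x3B[31] → 0x3D007  P=1,RW=1,US=1,PS=0
  L1 @0x3D[7] → 0x3E087  P=1,RW=1,US=1,PS=1
  → PA=0x3EB18 (huge @L1)  (2 entries read)
#1 VA=0x780C0E090B4 (w,kernel):
  L0 @0x3B[15] → 0x3F007  P=1,RW=1,US=1,PS=0
  L1 @0x3F[3] → 0x43007  P=1,RW=1,US=1,PS=0
  L2 @0x43[7] → 0x46007  P=1,RW=1,US=1,PS=0
  L3 @0x46[9] → 0x48007  P=1,RW=1,US=1,PS=0
  → PA=0x480B4  (4 entries read)

Entries read for #1: 4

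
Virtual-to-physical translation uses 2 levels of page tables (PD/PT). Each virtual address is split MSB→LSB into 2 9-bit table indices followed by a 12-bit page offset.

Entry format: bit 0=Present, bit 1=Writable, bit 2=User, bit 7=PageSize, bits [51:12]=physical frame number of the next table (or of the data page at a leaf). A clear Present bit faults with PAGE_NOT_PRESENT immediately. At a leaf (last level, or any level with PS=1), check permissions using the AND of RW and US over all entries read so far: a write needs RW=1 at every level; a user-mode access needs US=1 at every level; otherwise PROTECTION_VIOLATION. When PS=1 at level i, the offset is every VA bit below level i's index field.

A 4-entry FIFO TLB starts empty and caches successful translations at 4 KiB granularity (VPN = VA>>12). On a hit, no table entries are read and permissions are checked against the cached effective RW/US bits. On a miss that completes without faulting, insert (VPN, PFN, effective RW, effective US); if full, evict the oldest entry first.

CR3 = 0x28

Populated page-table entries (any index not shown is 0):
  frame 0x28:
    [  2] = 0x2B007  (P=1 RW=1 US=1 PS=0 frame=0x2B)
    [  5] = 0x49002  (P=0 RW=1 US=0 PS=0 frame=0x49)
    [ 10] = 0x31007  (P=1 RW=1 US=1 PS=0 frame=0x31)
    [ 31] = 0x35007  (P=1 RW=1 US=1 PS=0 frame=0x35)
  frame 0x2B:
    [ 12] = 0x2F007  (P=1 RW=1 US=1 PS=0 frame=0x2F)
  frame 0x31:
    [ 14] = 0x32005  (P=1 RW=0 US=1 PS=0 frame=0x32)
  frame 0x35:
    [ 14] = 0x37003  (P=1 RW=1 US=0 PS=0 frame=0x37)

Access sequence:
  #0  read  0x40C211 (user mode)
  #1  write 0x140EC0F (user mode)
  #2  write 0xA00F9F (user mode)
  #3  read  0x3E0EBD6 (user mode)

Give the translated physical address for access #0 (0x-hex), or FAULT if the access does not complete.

Trace:
#0 VA=0x40C211 (r,user):
  [0] read 0x28 idx=2: raw=0x2B007 flags P=1 W=1 U=1 S=0
  [1] read 0x2B idx=12: raw=0x2F007 flags P=1 W=1 U=1 S=0
  ✓ 0x2F211  — 2 lookups
#1 VA=0x140EC0F (w,user):
  [0] read 0x28 idx=10: raw=0x31007 flags P=1 W=1 U=1 S=0
  [1] read 0x31 idx=14: raw=0x32005 flags P=1 W=0 U=1 S=0
  ⇒ fault: PROTECTION_VIOLATION  — 2 lookups
#2 VA=0xA00F9F (w,user):
  [0] read 0x28 idx=5: raw=0x49002 flags P=0 W=1 U=0 S=0
  ⇒ fault: PAGE_NOT_PRESENT  — 1 lookups
#3 VA=0x3E0EBD6 (r,user):
  [0] read 0x28 idx=31: raw=0x35007 flags P=1 W=1 U=1 S=0
  [1] read 0x35 idx=14: raw=0x37003 flags P=1 W=1 U=0 S=0
  ⇒ fault: PROTECTION_VIOLATION  — 2 lookups

Access #0 PA: 0x2F211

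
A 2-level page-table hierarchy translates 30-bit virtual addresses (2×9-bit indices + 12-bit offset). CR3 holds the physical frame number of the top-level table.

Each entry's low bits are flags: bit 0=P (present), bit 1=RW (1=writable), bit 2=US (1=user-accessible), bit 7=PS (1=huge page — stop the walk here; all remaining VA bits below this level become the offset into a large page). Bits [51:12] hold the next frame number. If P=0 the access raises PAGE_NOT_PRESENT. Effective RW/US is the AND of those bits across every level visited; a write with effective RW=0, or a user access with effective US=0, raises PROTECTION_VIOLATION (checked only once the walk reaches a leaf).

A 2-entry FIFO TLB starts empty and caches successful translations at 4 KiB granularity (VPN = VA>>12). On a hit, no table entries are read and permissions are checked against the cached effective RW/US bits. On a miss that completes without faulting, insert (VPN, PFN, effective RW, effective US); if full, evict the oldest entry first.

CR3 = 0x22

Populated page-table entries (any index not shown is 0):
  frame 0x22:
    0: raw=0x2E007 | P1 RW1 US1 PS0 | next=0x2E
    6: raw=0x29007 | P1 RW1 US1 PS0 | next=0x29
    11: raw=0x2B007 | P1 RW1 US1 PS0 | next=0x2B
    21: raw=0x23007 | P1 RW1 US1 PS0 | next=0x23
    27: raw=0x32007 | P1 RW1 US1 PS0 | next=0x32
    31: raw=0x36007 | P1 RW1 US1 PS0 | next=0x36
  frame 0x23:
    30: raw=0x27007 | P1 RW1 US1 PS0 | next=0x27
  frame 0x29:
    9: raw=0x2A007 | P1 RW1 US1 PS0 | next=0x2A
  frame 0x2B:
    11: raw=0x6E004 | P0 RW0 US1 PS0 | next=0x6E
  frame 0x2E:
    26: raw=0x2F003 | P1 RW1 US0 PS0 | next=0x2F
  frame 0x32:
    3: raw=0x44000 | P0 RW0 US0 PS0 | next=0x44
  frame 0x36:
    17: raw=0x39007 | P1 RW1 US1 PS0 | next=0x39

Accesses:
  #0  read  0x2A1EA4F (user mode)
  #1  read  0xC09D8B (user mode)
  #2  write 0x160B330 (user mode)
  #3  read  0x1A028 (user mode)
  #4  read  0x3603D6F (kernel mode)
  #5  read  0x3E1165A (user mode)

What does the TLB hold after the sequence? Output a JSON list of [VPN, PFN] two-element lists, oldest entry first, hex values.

Per-access translation:
#0 VA=0x2A1EA4F (r,user):
  lvl0: tbl 0x22, slot 21 ⇒ 0x23007 (P1/RW1/US1/PS0)
  lvl1: tbl 0x23, slot 30 ⇒ 0x27007 (P1/RW1/US1/PS0)
  ⇒ phys 0x27A4F  [2 reads]
#1 VA=0xC09D8B (r,user):
  lvl0: tbl 0x22, slot 6 ⇒ 0x29007 (P1/RW1/US1/PS0)
  lvl1: tbl 0x29, slot 9 ⇒ 0x2A007 (P1/RW1/US1/PS0)
  ⇒ phys 0x2AD8B  [2 reads]
#2 VA=0x160B330 (w,user):
  lvl0: tbl 0x22, slot 11 ⇒ 0x2B007 (P1/RW1/US1/PS0)
  lvl1: tbl 0x2B, slot 11 ⇒ 0x6E004 (P0/RW0/US1/PS0)
  → PAGE_NOT_PRESENT  (2 entries read)
#3 VA=0x1A028 (r,user):
  lvl0: tbl 0x22, slot 0 ⇒ 0x2E007 (P1/RW1/US1/PS0)
  lvl1: tbl 0x2E, slot 26 ⇒ 0x2F003 (P1/RW1/US0/PS0)
  → PROTECTION_VIOLATION  (2 entries read)
#4 VA=0x3603D6F (r,kernel):
  lvl0: tbl 0x22, slot 27 ⇒ 0x32007 (P1/RW1/US1/PS0)
  lvl1: tbl 0x32, slot 3 ⇒ 0x44000 (P0/RW0/US0/PS0)
  → PAGE_NOT_PRESENT  (2 entries read)
#5 VA=0x3E1165A (r,user):
  lvl0: tbl 0x22, slot 31 ⇒ 0x36007 (P1/RW1/US1/PS0)
  lvl1: tbl 0x36, slot 17 ⇒ 0x39007 (P1/RW1/US1/PS0)
  ⇒ phys 0x3965A  [2 reads]

TLB: [["0xC09", "0x2A"], ["0x3E11", "0x39"]]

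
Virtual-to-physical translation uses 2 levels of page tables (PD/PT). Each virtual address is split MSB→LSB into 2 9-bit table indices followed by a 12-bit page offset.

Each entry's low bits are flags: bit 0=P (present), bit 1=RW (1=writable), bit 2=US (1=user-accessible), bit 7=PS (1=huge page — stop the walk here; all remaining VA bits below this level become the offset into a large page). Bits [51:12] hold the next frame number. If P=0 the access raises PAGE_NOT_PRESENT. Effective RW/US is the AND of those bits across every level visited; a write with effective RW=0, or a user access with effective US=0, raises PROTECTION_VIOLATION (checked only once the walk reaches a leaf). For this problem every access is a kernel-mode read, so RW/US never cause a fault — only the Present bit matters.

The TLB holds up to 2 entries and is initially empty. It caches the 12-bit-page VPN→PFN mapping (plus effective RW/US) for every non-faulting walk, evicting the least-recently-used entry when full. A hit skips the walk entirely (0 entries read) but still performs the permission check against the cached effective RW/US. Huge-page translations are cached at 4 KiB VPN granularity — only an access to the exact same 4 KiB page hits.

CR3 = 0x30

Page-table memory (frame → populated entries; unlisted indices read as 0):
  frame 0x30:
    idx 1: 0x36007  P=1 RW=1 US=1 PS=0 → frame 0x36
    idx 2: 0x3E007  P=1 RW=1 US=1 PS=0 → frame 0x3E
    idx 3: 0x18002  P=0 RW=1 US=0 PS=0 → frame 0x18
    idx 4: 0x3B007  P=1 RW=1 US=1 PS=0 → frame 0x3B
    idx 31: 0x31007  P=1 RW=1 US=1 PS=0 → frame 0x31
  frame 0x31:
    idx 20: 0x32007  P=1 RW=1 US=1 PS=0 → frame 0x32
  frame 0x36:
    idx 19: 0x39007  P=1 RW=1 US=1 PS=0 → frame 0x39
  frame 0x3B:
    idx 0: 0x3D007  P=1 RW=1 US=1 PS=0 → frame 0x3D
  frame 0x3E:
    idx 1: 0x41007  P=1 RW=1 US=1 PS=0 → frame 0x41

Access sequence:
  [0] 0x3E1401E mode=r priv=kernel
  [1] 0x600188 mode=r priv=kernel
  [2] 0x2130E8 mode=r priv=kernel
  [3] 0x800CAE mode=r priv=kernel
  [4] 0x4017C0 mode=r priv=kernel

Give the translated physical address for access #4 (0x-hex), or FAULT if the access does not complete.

Trace:
#0 VA=0x3E1401E (r,kernel):
  [0] read 0x30 idx=31: raw=0x31007 flags P=1 W=1 U=1 S=0
  [1] read 0x31 idx=20: raw=0x32007 flags P=1 W=1 U=1 S=0
  ⇒ phys 0x3201E  [2 reads]
#1 VA=0x600188 (r,kernel):
  [0] read 0x30 idx=3: raw=0x18002 flags P=0 W=1 U=0 S=0
  ⇒ fault: PAGE_NOT_PRESENT  — 1 lookups
#2 VA=0x2130E8 (r,kernel):
  [0] read 0x30 idx=1: raw=0x36007 flags P=1 W=1 U=1 S=0
  [1] read 0x36 idx=19: raw=0x39007 flags P=1 W=1 U=1 S=0
  ⇒ phys 0x390E8  [2 reads]
#3 VA=0x800CAE (r,kernel):
  [0] read 0x30 idx=4: raw=0x3B007 flags P=1 W=1 U=1 S=0
  [1] read 0x3B idx=0: raw=0x3D007 flags P=1 W=1 U=1 S=0
  ⇒ phys 0x3DCAE  [2 reads]
#4 VA=0x4017C0 (r,kernel):
  [0] read 0x30 idx=2: raw=0x3E007 flags P=1 W=1 U=1 S=0
  [1] read 0x3E idx=1: raw=0x41007 flags P=1 W=1 U=1 S=0
  ⇒ phys 0x417C0  [2 reads]

Access #4 PA: 0x417C0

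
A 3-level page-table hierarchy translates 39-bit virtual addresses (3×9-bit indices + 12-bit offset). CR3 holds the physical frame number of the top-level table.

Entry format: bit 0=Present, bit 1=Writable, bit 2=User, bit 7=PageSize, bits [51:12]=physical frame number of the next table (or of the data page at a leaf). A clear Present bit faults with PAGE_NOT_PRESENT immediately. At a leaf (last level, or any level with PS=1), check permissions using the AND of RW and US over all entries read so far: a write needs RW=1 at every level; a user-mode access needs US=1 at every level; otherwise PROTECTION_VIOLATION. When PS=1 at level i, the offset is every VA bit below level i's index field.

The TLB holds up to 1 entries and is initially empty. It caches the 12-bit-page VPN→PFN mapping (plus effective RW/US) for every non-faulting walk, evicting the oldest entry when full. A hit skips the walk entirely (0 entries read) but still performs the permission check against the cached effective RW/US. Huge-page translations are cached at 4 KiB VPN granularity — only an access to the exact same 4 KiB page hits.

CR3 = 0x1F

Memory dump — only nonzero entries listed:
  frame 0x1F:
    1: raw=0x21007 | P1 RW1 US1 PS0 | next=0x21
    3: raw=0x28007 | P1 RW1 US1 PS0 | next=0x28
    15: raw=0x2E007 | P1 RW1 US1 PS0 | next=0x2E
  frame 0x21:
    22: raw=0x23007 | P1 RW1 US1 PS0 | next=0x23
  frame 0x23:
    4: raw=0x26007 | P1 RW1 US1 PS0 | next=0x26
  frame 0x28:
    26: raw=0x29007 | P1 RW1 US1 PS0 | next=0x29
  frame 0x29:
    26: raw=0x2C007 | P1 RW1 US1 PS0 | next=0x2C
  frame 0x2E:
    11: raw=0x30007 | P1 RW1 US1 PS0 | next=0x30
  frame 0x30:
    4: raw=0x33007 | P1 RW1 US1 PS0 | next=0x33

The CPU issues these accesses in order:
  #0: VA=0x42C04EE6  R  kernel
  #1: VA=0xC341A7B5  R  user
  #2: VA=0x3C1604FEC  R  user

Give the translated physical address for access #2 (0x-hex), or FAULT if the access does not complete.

Per-access translation:
#0 VA=0x42C04EE6 (r,kernel):
  lvl0: tbl 0x1F, slot 1 ⇒ 0x21007 (P1/RW1/US1/PS0)
  lvl1: tbl 0x21, slot 22 ⇒ 0x23007 (P1/RW1/US1/PS0)
  lvl2: tbl 0x23, slot 4 ⇒ 0x26007 (P1/RW1/US1/PS0)
  → PA=0x26EE6  (3 entries read)
#1 VA=0xC341A7B5 (r,user):
  lvl0: tbl 0x1F, slot 3 ⇒ 0x28007 (P1/RW1/US1/PS0)
  lvl1: tbl 0x28, slot 26 ⇒ 0x29007 (P1/RW1/US1/PS0)
  lvl2: tbl 0x29, slot 26 ⇒ 0x2C007 (P1/RW1/US1/PS0)
  → PA=0x2C7B5  (3 entries read)
#2 VA=0x3C1604FEC (r,user):
  lvl0: tbl 0x1F, slot 15 ⇒ 0x2E007 (P1/RW1/US1/PS0)
  lvl1: tbl 0x2E, slot 11 ⇒ 0x30007 (P1/RW1/US1/PS0)
  lvl2: tbl 0x30, slot 4 ⇒ 0x33007 (P1/RW1/US1/PS0)
  → PA=0x33FEC  (3 entries read)

Access #2 PA: 0x33FEC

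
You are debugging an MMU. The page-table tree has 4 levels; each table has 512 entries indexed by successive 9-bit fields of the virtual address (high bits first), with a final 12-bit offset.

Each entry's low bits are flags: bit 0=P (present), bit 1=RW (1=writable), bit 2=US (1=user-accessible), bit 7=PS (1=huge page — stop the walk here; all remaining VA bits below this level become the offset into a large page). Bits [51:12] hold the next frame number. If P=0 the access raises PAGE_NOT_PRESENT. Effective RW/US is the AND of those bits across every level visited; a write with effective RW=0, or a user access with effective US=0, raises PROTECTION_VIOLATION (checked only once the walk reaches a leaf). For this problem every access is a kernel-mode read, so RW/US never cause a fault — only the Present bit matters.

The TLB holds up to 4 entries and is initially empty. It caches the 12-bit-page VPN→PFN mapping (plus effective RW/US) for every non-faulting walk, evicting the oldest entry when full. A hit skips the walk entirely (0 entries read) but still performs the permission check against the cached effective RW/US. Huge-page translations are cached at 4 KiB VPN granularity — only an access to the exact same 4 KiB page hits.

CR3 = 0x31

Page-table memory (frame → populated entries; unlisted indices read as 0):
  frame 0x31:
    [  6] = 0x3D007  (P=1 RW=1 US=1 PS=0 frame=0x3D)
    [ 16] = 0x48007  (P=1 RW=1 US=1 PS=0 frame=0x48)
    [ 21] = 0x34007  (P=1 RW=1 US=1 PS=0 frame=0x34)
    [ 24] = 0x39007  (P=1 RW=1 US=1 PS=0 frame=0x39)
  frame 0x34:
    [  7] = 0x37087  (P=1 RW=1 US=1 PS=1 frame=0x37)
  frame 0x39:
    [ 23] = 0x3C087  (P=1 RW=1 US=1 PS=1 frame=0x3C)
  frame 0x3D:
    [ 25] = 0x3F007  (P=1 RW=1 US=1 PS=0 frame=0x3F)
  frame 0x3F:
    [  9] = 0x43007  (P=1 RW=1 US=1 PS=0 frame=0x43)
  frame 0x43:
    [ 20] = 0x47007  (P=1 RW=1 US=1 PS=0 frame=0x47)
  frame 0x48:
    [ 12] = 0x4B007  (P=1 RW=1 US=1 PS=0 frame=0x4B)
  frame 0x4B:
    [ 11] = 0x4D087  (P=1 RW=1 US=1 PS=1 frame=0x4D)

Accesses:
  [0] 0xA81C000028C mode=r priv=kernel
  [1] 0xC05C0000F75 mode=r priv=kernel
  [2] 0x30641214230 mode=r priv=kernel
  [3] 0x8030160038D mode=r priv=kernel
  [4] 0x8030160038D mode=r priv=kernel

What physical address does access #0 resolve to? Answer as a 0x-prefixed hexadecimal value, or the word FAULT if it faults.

Walk each access:
#0 VA=0xA81C000028C (r,kernel):
  L0 @0x31[21] → 0x34007  P=1,RW=1,US=1,PS=0
  L1 @0x34[7] → 0x37087  P=1,RW=1,US=1,PS=1
  → PA=0x3728C (huge @L1)  (2 entries read)
#1 VA=0xC05C0000F75 (r,kernel):
  L0 @0x31[24] → 0x39007  P=1,RW=1,US=1,PS=0
  L1 @0x39[23] → 0x3C087  P=1,RW=1,US=1,PS=1
  → PA=0x3CF75 (huge @L1)  (2 entries read)
#2 VA=0x30641214230 (r,kernel):
  L0 @0x31[6] → 0x3D007  P=1,RW=1,US=1,PS=0
  L1 @0x3D[25] → 0x3F007  P=1,RW=1,US=1,PS=0
  L2 @0x3F[9] → 0x43007  P=1,RW=1,US=1,PS=0
  L3 @0x43[20] → 0x47007  P=1,RW=1,US=1,PS=0
  → PA=0x47230  (4 entries read)
#3 VA=0x8030160038D (r,kernel):
  L0 @0x31[16] → 0x48007  P=1,RW=1,US=1,PS=0
  L1 @0x48[12] → 0x4B007  P=1,RW=1,US=1,PS=0
  L2 @0x4B[11] → 0x4D087  P=1,RW=1,US=1,PS=1
  → PA=0x4D38D (huge @L2)  (3 entries read)
#4 VA=0x8030160038D (r,kernel):
  TLB hit vpn=0x80301600 → PA=0x4D38D

Access #0 PA: 0x3728C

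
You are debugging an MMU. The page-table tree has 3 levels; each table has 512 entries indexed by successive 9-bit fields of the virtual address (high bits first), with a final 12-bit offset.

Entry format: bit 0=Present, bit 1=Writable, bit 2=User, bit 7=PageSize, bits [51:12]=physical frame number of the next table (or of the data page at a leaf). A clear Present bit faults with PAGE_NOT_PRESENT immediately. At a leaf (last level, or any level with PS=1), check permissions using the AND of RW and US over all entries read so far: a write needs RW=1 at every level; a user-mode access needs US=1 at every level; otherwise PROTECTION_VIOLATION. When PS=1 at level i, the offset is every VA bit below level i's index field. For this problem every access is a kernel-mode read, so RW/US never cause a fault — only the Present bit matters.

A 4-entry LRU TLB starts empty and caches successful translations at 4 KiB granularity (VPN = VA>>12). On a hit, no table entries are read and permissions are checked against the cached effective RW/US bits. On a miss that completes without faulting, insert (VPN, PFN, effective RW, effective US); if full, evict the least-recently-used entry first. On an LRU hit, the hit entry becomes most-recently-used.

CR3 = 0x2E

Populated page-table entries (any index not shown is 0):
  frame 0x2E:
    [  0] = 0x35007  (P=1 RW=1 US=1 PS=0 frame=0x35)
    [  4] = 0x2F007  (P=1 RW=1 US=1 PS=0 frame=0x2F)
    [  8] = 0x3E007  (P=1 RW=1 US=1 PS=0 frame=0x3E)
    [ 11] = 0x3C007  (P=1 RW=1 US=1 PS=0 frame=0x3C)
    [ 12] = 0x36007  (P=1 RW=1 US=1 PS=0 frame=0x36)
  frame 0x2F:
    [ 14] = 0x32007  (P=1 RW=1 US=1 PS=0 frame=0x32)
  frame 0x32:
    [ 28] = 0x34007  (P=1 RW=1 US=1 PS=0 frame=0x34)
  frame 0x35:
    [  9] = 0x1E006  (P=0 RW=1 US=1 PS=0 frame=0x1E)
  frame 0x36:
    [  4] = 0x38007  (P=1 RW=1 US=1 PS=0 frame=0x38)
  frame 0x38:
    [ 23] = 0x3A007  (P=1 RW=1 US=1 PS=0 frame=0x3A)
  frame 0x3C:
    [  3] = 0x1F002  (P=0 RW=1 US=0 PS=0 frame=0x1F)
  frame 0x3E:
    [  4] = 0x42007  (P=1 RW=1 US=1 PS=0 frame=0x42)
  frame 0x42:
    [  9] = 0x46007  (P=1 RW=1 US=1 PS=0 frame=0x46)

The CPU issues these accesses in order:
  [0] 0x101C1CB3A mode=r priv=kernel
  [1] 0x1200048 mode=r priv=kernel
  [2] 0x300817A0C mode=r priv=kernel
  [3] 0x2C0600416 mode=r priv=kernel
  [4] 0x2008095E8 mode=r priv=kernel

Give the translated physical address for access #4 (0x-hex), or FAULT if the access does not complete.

Trace:
#0 VA=0x101C1CB3A (r,kernel):
  L0: frame=0x2E idx=4 entry=0x2F007 [P=1 RW=1 US=1 PS=0]
  L1: frame=0x2F idx=14 entry=0x32007 [P=1 RW=1 US=1 PS=0]
  L2: frame=0x32 idx=28 entry=0x34007 [P=1 RW=1 US=1 PS=0]
  ⇒ phys 0x34B3A  [3 reads]
#1 VA=0x1200048 (r,kernel):
  L0: frame=0x2E idx=0 entry=0x35007 [P=1 RW=1 US=1 PS=0]
  L1: frame=0x35 idx=9 entry=0x1E006 [P=0 RW=1 US=1 PS=0]
  ⇒ fault: PAGE_NOT_PRESENT  — 2 lookups
#2 VA=0x300817A0C (r,kernel):
  L0: frame=0x2E idx=12 entry=0x36007 [P=1 RW=1 US=1 PS=0]
  L1: frame=0x36 idx=4 entry=0x38007 [P=1 RW=1 US=1 PS=0]
  L2: frame=0x38 idx=23 entry=0x3A007 [P=1 RW=1 US=1 PS=0]
  ⇒ phys 0x3AA0C  [3 reads]
#3 VA=0x2C0600416 (r,kernel):
  L0: frame=0x2E idx=11 entry=0x3C007 [P=1 RW=1 US=1 PS=0]
  L1: frame=0x3C idx=3 entry=0x1F002 [P=0 RW=1 US=0 PS=0]
  ⇒ fault: PAGE_NOT_PRESENT  — 2 lookups
#4 VA=0x2008095E8 (r,kernel):
  L0: frame=0x2E idx=8 entry=0x3E007 [P=1 RW=1 US=1 PS=0]
  L1: frame=0x3E idx=4 entry=0x42007 [P=1 RW=1 US=1 PS=0]
  L2: frame=0x42 idx=9 entry=0x46007 [P=1 RW=1 US=1 PS=0]
  ⇒ phys 0x465E8  [3 reads]

Access #4 PA: 0x465E8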